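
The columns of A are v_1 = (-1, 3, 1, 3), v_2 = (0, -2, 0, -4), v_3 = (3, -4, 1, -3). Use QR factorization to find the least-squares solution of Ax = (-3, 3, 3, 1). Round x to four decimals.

e_1 = v_1/‖v_1‖ = (-1, 3, 1, 3)/4.4721 = (-0.2236, 0.6708, 0.2236, 0.6708).
r_{12} = e_1·v_2 = -4.0249.
u_2 = v_2 + 4.0249·e_1 = (-0.9000, 0.7000, 0.9000, -1.3000).
‖u_2‖ = 1.9494, so e_2 = (-0.4617, 0.3591, 0.4617, -0.6669).
r_{13} = e_1·v_3 = -5.1430; r_{23} = e_2·v_3 = -0.3591.
u_3 = v_3 + 5.1430·e_1 + 0.3591·e_2 = (1.6842, -0.4211, 2.3158, 0.2105).
‖u_3‖ = 2.9019, so e_3 = (0.5804, -0.1451, 0.7980, 0.0725).
Qᵀb = (4.0249, 3.1805, 0.2902).
Back-substitute: x_3 = 0.2902/2.9019 = 0.1000.
x_2 = (3.1805 + 0.3591·0.1000)/1.9494 = 1.6500.
x_1 = (4.0249 + 4.0249·1.6500 + 5.1430·0.1000)/4.4721 = 2.5000.

x = (2.5000, 1.6500, 0.1000)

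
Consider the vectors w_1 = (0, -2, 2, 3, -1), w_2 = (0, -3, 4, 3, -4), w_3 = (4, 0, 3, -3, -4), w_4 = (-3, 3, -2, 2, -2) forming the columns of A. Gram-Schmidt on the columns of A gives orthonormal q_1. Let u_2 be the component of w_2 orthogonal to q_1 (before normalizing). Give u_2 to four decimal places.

w_1 = (0, -2, 2, 3, -1); ‖w_1‖ = 4.2426, so q_1 = (0.0000, -0.4714, 0.4714, 0.7071, -0.2357).
q_1·w_2 = 0.0000·0 + (-0.4714)·(-3) + 0.4714·4 + 0.7071·3 + (-0.2357)·(-4) = 6.3640.
u_2 = w_2 − 6.3640·q_1 = (0.0000, 0.0000, 1.0000, -1.5000, -2.5000).

u_2 = (0.0000, 0.0000, 1.0000, -1.5000, -2.5000)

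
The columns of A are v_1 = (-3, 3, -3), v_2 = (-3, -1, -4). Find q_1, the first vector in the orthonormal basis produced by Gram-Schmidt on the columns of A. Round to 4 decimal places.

q_1 = (-0.5774, 0.5774, -0.5774)

v_1 = (-3, 3, -3); ‖v_1‖ = 5.1962, so q_1 = (-0.5774, 0.5774, -0.5774).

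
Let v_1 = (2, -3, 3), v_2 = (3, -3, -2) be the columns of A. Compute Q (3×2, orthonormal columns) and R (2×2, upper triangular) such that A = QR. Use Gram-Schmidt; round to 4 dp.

v_1 = (2, -3, 3); ‖v_1‖ = 4.6904, so e_1 = (0.4264, -0.6396, 0.6396).
e_1·v_2 = 0.4264·3 + (-0.6396)·(-3) + 0.6396·(-2) = 1.9188.
u_2 = v_2 − 1.9188·e_1 = (2.1818, -1.7727, -3.2273).
‖u_2‖ = 4.2800, so e_2 = (0.5098, -0.4142, -0.7540).

Q = [[0.4264, 0.5098], [-0.6396, -0.4142], [0.6396, -0.7540]], R = [[4.6904, 1.9188], [0.0000, 4.2800]]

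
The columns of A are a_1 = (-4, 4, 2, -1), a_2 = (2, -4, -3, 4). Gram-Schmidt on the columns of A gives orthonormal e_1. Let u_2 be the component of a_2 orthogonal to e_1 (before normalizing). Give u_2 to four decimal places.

a_1 = (-4, 4, 2, -1); ‖a_1‖ = 6.0828, so e_1 = (-0.6576, 0.6576, 0.3288, -0.1644).
e_1·a_2 = (-0.6576)·2 + 0.6576·(-4) + 0.3288·(-3) + (-0.1644)·4 = -5.5896.
u_2 = a_2 + 5.5896·e_1 = (-1.6757, -0.3243, -1.1622, 3.0811).

u_2 = (-1.6757, -0.3243, -1.1622, 3.0811)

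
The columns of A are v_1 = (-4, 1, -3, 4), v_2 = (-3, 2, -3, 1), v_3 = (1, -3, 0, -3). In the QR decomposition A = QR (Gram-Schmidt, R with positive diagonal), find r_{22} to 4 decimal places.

r_{22} = 2.3755

v_1 = (-4, 1, -3, 4); ‖v_1‖ = 6.4807, so e_1 = (-0.6172, 0.1543, -0.4629, 0.6172).
e_1·v_2 = (-0.6172)·(-3) + 0.1543·2 + (-0.4629)·(-3) + 0.6172·1 = 4.1662.
u_2 = v_2 − 4.1662·e_1 = (-0.4286, 1.3571, -1.0714, -1.5714).
r_{22} = ‖u_2‖ = 2.3755.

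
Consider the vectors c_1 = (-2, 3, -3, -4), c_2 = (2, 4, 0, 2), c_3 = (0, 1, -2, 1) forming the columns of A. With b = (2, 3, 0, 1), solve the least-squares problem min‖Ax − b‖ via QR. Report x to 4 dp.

x = (0.0479, 0.7911, -0.1644)

c_1 = (-2, 3, -3, -4); ‖c_1‖ = 6.1644, so q_1 = (-0.3244, 0.4867, -0.4867, -0.6489).
q_1·c_2 = (-0.3244)·2 + 0.4867·4 + (-0.4867)·0 + (-0.6489)·2 = 0.0000.
u_2 = c_2 + 0.0000·q_1 = (2.0000, 4.0000, 0.0000, 2.0000).
‖u_2‖ = 4.8990, so q_2 = (0.4082, 0.8165, 0.0000, 0.4082).
q_1·c_3 = (-0.3244)·0 + 0.4867·1 + (-0.4867)·(-2) + (-0.6489)·1 = 0.8111; q_2·c_3 = 0.4082·0 + 0.8165·1 + 0.0000·(-2) + 0.4082·1 = 1.2247.
u_3 = c_3 − 0.8111·q_1 − 1.2247·q_2 = (-0.2368, -0.3947, -1.6053, 1.0263).
‖u_3‖ = 1.9601, so q_3 = (-0.1208, -0.2014, -0.8190, 0.5236).
Qᵀb = (0.1622, 3.6742, -0.3222).
Back-substitute: x_3 = -0.3222/1.9601 = -0.1644.
x_2 = (3.6742 − 1.2247·(-0.1644))/4.8990 = 0.7911.
x_1 = (0.1622 + 0.0000·0.7911 − 0.8111·(-0.1644))/6.1644 = 0.0479.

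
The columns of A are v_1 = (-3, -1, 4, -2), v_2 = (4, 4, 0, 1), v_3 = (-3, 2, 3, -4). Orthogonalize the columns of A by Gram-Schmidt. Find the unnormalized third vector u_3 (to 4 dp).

q_1 = v_1/‖v_1‖ = (-3, -1, 4, -2)/5.4772 = (-0.5477, -0.1826, 0.7303, -0.3651).
r_{12} = q_1·v_2 = -3.2863.
u_2 = v_2 + 3.2863·q_1 = (2.2000, 3.4000, 2.4000, -0.2000).
‖u_2‖ = 4.7117, so q_2 = (0.4669, 0.7216, 0.5094, -0.0424).
r_{13} = q_1·v_3 = 4.9295; r_{23} = q_2·v_3 = 1.7404.
u_3 = v_3 − 4.9295·q_1 − 1.7404·q_2 = (-1.1126, 1.6441, -1.4865, -2.1261).

u_3 = (-1.1126, 1.6441, -1.4865, -2.1261)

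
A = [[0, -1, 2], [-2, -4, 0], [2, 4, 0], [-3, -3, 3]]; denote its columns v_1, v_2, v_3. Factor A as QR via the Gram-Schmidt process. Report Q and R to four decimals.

q_1 = v_1/‖v_1‖ = (0, -2, 2, -3)/4.1231 = (0.0000, -0.4851, 0.4851, -0.7276).
r_{12} = q_1·v_2 = 6.0634.
u_2 = v_2 − 6.0634·q_1 = (-1.0000, -1.0588, 1.0588, 1.4118).
‖u_2‖ = 2.2881, so q_2 = (-0.4370, -0.4628, 0.4628, 0.6170).
r_{13} = q_1·v_3 = -2.1828; r_{23} = q_2·v_3 = 0.9769.
u_3 = v_3 + 2.1828·q_1 − 0.9769·q_2 = (2.4270, -0.6067, 0.6067, 0.8090).
‖u_3‖ = 2.6983, so q_3 = (0.8994, -0.2249, 0.2249, 0.2998).

Q = [[0.0000, -0.4370, 0.8994], [-0.4851, -0.4628, -0.2249], [0.4851, 0.4628, 0.2249], [-0.7276, 0.6170, 0.2998]], R = [[4.1231, 6.0634, -2.1828], [0.0000, 2.2881, 0.9769], [0.0000, 0.0000, 2.6983]]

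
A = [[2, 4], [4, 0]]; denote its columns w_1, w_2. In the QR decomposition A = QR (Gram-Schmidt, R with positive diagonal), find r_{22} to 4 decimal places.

r_{22} = 3.5777

w_1 = (2, 4); ‖w_1‖ = 4.4721, so e_1 = (0.4472, 0.8944).
e_1·w_2 = 0.4472·4 + 0.8944·0 = 1.7889.
u_2 = w_2 − 1.7889·e_1 = (3.2000, -1.6000).
r_{22} = ‖u_2‖ = 3.5777.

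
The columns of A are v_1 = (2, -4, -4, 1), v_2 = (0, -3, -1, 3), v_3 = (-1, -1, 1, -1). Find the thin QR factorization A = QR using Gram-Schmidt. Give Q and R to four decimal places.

v_1 = (2, -4, -4, 1); ‖v_1‖ = 6.0828, so q_1 = (0.3288, -0.6576, -0.6576, 0.1644).
q_1·v_2 = 0.3288·0 + (-0.6576)·(-3) + (-0.6576)·(-1) + 0.1644·3 = 3.1236.
u_2 = v_2 − 3.1236·q_1 = (-1.0270, -0.9459, 1.0541, 2.4865).
‖u_2‖ = 3.0403, so q_2 = (-0.3378, -0.3111, 0.3467, 0.8179).
q_1·v_3 = 0.3288·(-1) + (-0.6576)·(-1) + (-0.6576)·1 + 0.1644·(-1) = -0.4932; q_2·v_3 = (-0.3378)·(-1) + (-0.3111)·(-1) + 0.3467·1 + 0.8179·(-1) = 0.1778.
u_3 = v_3 + 0.4932·q_1 − 0.1778·q_2 = (-0.7778, -1.2690, 0.6140, -1.0643).
‖u_3‖ = 1.9301, so q_3 = (-0.4030, -0.6575, 0.3181, -0.5514).

Q = [[0.3288, -0.3378, -0.4030], [-0.6576, -0.3111, -0.6575], [-0.6576, 0.3467, 0.3181], [0.1644, 0.8179, -0.5514]], R = [[6.0828, 3.1236, -0.4932], [0.0000, 3.0403, 0.1778], [0.0000, 0.0000, 1.9301]]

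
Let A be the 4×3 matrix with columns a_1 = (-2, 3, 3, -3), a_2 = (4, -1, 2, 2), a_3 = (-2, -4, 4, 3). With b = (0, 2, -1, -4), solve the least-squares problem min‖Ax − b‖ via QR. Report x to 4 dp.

a_1 = (-2, 3, 3, -3); ‖a_1‖ = 5.5678, so e_1 = (-0.3592, 0.5388, 0.5388, -0.5388).
e_1·a_2 = (-0.3592)·4 + 0.5388·(-1) + 0.5388·2 + (-0.5388)·2 = -1.9757.
u_2 = a_2 + 1.9757·e_1 = (3.2903, 0.0645, 3.0645, 0.9355).
‖u_2‖ = 4.5931, so e_2 = (0.7164, 0.0140, 0.6672, 0.2037).
e_1·a_3 = (-0.3592)·(-2) + 0.5388·(-4) + 0.5388·4 + (-0.5388)·3 = -0.8980; e_2·a_3 = 0.7164·(-2) + 0.0140·(-4) + 0.6672·4 + 0.2037·3 = 1.7909.
u_3 = a_3 + 0.8980·e_1 − 1.7909·e_2 = (-3.6055, -3.5413, 3.2890, 2.1514).
‖u_3‖ = 6.4020, so e_3 = (-0.5632, -0.5531, 0.5137, 0.3360).
Qᵀb = (2.6941, -1.4538, -2.9642).
Back-substitute: x_3 = -2.9642/6.4020 = -0.4630.
x_2 = (-1.4538 − 1.7909·(-0.4630))/4.5931 = -0.1360.
x_1 = (2.6941 + 1.9757·(-0.1360) + 0.8980·(-0.4630))/5.5678 = 0.3609.

x = (0.3609, -0.1360, -0.4630)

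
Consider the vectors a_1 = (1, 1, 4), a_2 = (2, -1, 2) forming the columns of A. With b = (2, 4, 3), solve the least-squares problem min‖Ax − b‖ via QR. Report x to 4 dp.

a_1 = (1, 1, 4); ‖a_1‖ = 4.2426, so e_1 = (0.2357, 0.2357, 0.9428).
e_1·a_2 = 0.2357·2 + 0.2357·(-1) + 0.9428·2 = 2.1213.
u_2 = a_2 − 2.1213·e_1 = (1.5000, -1.5000, 0.0000).
‖u_2‖ = 2.1213, so e_2 = (0.7071, -0.7071, 0.0000).
Qᵀb = (4.2426, -1.4142).
Back-substitute: x_2 = -1.4142/2.1213 = -0.6667.
x_1 = (4.2426 − 2.1213·(-0.6667))/4.2426 = 1.3333.

x = (1.3333, -0.6667)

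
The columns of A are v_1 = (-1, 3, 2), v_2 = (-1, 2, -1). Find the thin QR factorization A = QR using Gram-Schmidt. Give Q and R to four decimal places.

e_1 = v_1/‖v_1‖ = (-1, 3, 2)/3.7417 = (-0.2673, 0.8018, 0.5345).
r_{12} = e_1·v_2 = 1.3363.
u_2 = v_2 − 1.3363·e_1 = (-0.6429, 0.9286, -1.7143).
‖u_2‖ = 2.0529, so e_2 = (-0.3132, 0.4523, -0.8351).

Q = [[-0.2673, -0.3132], [0.8018, 0.4523], [0.5345, -0.8351]], R = [[3.7417, 1.3363], [0.0000, 2.0529]]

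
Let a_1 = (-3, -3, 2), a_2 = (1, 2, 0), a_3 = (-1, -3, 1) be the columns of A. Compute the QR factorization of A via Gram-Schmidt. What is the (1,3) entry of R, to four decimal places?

r_{13} = 2.9848

e_1 = a_1/‖a_1‖ = (-3, -3, 2)/4.6904 = (-0.6396, -0.6396, 0.4264).
r_{13} = e_1·a_3 = 2.9848.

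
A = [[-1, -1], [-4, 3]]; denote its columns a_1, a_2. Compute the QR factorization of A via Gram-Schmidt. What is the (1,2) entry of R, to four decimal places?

a_1 = (-1, -4); ‖a_1‖ = 4.1231, so q_1 = (-0.2425, -0.9701).
r_{12} = q_1·a_2 = -2.6679.

r_{12} = -2.6679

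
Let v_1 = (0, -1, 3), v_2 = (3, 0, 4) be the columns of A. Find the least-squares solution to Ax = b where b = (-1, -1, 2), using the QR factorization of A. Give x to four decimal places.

v_1 = (0, -1, 3); ‖v_1‖ = 3.1623, so e_1 = (0.0000, -0.3162, 0.9487).
e_1·v_2 = 0.0000·3 + (-0.3162)·0 + 0.9487·4 = 3.7947.
u_2 = v_2 − 3.7947·e_1 = (3.0000, 1.2000, 0.4000).
‖u_2‖ = 3.2558, so e_2 = (0.9214, 0.3686, 0.1229).
Qᵀb = (2.2136, -1.0443).
Back-substitute: x_2 = -1.0443/3.2558 = -0.3208.
x_1 = (2.2136 − 3.7947·(-0.3208))/3.1623 = 1.0849.

x = (1.0849, -0.3208)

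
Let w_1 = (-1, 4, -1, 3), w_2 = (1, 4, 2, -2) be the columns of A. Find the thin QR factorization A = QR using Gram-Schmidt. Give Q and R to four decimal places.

w_1 = (-1, 4, -1, 3); ‖w_1‖ = 5.1962, so e_1 = (-0.1925, 0.7698, -0.1925, 0.5774).
e_1·w_2 = (-0.1925)·1 + 0.7698·4 + (-0.1925)·2 + 0.5774·(-2) = 1.3472.
u_2 = w_2 − 1.3472·e_1 = (1.2593, 2.9630, 2.2593, -2.7778).
‖u_2‖ = 4.8151, so e_2 = (0.2615, 0.6153, 0.4692, -0.5769).

Q = [[-0.1925, 0.2615], [0.7698, 0.6153], [-0.1925, 0.4692], [0.5774, -0.5769]], R = [[5.1962, 1.3472], [0.0000, 4.8151]]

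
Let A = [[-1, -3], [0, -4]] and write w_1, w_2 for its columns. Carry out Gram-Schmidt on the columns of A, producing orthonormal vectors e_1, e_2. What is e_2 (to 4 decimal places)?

e_2 = (0.0000, -1.0000)

e_1 = w_1/‖w_1‖ = (-1, 0)/1.0000 = (-1.0000, 0.0000).
r_{12} = e_1·w_2 = 3.0000.
u_2 = w_2 − 3.0000·e_1 = (0.0000, -4.0000).
‖u_2‖ = 4.0000, so e_2 = (0.0000, -1.0000).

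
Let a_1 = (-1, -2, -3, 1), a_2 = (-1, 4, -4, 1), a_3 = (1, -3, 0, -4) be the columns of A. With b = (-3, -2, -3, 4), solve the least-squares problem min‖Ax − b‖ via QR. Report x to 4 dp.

a_1 = (-1, -2, -3, 1); ‖a_1‖ = 3.8730, so q_1 = (-0.2582, -0.5164, -0.7746, 0.2582).
q_1·a_2 = (-0.2582)·(-1) + (-0.5164)·4 + (-0.7746)·(-4) + 0.2582·1 = 1.5492.
u_2 = a_2 − 1.5492·q_1 = (-0.6000, 4.8000, -2.8000, 0.6000).
‖u_2‖ = 5.6214, so q_2 = (-0.1067, 0.8539, -0.4981, 0.1067).
q_1·a_3 = (-0.2582)·1 + (-0.5164)·(-3) + (-0.7746)·0 + 0.2582·(-4) = 0.2582; q_2·a_3 = (-0.1067)·1 + 0.8539·(-3) + (-0.4981)·0 + 0.1067·(-4) = -3.0953.
u_3 = a_3 − 0.2582·q_1 + 3.0953·q_2 = (0.7363, -0.2236, -1.3418, -3.7363).
‖u_3‖ = 4.0438, so q_3 = (0.1821, -0.0553, -0.3318, -0.9240).
Qᵀb = (5.1640, 0.5337, -3.1360).
Back-substitute: x_3 = -3.1360/4.0438 = -0.7755.
x_2 = (0.5337 + 3.0953·(-0.7755))/5.6214 = -0.3321.
x_1 = (5.1640 − 1.5492·(-0.3321) − 0.2582·(-0.7755))/3.8730 = 1.5179.

x = (1.5179, -0.3321, -0.7755)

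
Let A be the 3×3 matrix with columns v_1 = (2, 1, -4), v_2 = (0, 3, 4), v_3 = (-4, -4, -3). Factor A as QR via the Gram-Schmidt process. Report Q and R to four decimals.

e_1 = v_1/‖v_1‖ = (2, 1, -4)/4.5826 = (0.4364, 0.2182, -0.8729).
r_{12} = e_1·v_2 = -2.8368.
u_2 = v_2 + 2.8368·e_1 = (1.2381, 3.6190, 1.5238).
‖u_2‖ = 4.1173, so e_2 = (0.3007, 0.8790, 0.3701).
r_{13} = e_1·v_3 = 0.0000; r_{23} = e_2·v_3 = -5.8290.
u_3 = v_3 + 0.0000·e_1 + 5.8290·e_2 = (-2.2472, 1.1236, -0.8427).
‖u_3‖ = 2.6500, so e_3 = (-0.8480, 0.4240, -0.3180).

Q = [[0.4364, 0.3007, -0.8480], [0.2182, 0.8790, 0.4240], [-0.8729, 0.3701, -0.3180]], R = [[4.5826, -2.8368, 0.0000], [0.0000, 4.1173, -5.8290], [0.0000, 0.0000, 2.6500]]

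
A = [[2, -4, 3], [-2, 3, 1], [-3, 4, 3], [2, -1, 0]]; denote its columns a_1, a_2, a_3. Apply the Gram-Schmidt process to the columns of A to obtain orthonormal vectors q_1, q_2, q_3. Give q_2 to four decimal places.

a_1 = (2, -2, -3, 2); ‖a_1‖ = 4.5826, so q_1 = (0.4364, -0.4364, -0.6547, 0.4364).
q_1·a_2 = 0.4364·(-4) + (-0.4364)·3 + (-0.6547)·4 + 0.4364·(-1) = -6.1101.
u_2 = a_2 + 6.1101·q_1 = (-1.3333, 0.3333, 0.0000, 1.6667).
‖u_2‖ = 2.1602, so q_2 = (-0.6172, 0.1543, 0.0000, 0.7715).

q_2 = (-0.6172, 0.1543, 0.0000, 0.7715)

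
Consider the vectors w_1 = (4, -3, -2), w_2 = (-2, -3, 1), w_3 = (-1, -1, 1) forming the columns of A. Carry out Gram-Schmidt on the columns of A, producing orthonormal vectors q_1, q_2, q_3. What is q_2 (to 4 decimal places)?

q_2 = (-0.4983, -0.8305, 0.2491)

w_1 = (4, -3, -2); ‖w_1‖ = 5.3852, so q_1 = (0.7428, -0.5571, -0.3714).
q_1·w_2 = 0.7428·(-2) + (-0.5571)·(-3) + (-0.3714)·1 = -0.1857.
u_2 = w_2 + 0.1857·q_1 = (-1.8621, -3.1034, 0.9310).
‖u_2‖ = 3.7370, so q_2 = (-0.4983, -0.8305, 0.2491).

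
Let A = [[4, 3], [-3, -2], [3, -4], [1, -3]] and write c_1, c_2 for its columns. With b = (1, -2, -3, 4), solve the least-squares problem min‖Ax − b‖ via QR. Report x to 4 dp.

c_1 = (4, -3, 3, 1); ‖c_1‖ = 5.9161, so q_1 = (0.6761, -0.5071, 0.5071, 0.1690).
q_1·c_2 = 0.6761·3 + (-0.5071)·(-2) + 0.5071·(-4) + 0.1690·(-3) = 0.5071.
u_2 = c_2 − 0.5071·q_1 = (2.6571, -1.7429, -4.2571, -3.0857).
‖u_2‖ = 6.1435, so q_2 = (0.4325, -0.2837, -0.6929, -0.5023).
Qᵀb = (0.8452, 1.0697).
Back-substitute: x_2 = 1.0697/6.1435 = 0.1741.
x_1 = (0.8452 − 0.5071·0.1741)/5.9161 = 0.1279.

x = (0.1279, 0.1741)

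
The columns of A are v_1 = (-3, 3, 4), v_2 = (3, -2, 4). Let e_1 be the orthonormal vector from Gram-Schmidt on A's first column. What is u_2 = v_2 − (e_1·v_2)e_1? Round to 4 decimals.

u_2 = (3.0882, -2.0882, 3.8824)

v_1 = (-3, 3, 4); ‖v_1‖ = 5.8310, so e_1 = (-0.5145, 0.5145, 0.6860).
e_1·v_2 = (-0.5145)·3 + 0.5145·(-2) + 0.6860·4 = 0.1715.
u_2 = v_2 − 0.1715·e_1 = (3.0882, -2.0882, 3.8824).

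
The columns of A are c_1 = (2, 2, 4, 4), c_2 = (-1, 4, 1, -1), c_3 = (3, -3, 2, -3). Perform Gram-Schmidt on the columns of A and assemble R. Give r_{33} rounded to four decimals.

r_{33} = 5.0713

q_1 = c_1/‖c_1‖ = (2, 2, 4, 4)/6.3246 = (0.3162, 0.3162, 0.6325, 0.6325).
r_{12} = q_1·c_2 = 0.9487.
u_2 = c_2 − 0.9487·q_1 = (-1.3000, 3.7000, 0.4000, -1.6000).
‖u_2‖ = 4.2544, so q_2 = (-0.3056, 0.8697, 0.0940, -0.3761).
r_{13} = q_1·c_3 = -0.6325; r_{23} = q_2·c_3 = -2.2095.
u_3 = c_3 + 0.6325·q_1 + 2.2095·q_2 = (2.5249, -0.8785, 2.6077, -3.4309).
r_{33} = ‖u_3‖ = 5.0713.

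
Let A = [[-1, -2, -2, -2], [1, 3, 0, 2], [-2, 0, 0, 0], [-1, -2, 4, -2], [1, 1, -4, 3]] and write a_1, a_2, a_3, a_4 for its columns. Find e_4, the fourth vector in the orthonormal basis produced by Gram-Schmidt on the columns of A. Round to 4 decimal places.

e_4 = (-0.4972, -0.2745, 0.2356, 0.4193, 0.6679)

a_1 = (-1, 1, -2, -1, 1); ‖a_1‖ = 2.8284, so e_1 = (-0.3536, 0.3536, -0.7071, -0.3536, 0.3536).
e_1·a_2 = (-0.3536)·(-2) + 0.3536·3 + (-0.7071)·0 + (-0.3536)·(-2) + 0.3536·1 = 2.8284.
u_2 = a_2 − 2.8284·e_1 = (-1.0000, 2.0000, 2.0000, -1.0000, 0.0000).
‖u_2‖ = 3.1623, so e_2 = (-0.3162, 0.6325, 0.6325, -0.3162, 0.0000).
e_1·a_3 = (-0.3536)·(-2) + 0.3536·0 + (-0.7071)·0 + (-0.3536)·4 + 0.3536·(-4) = -2.1213; e_2·a_3 = (-0.3162)·(-2) + 0.6325·0 + 0.6325·0 + (-0.3162)·4 + 0.0000·(-4) = -0.6325.
u_3 = a_3 + 2.1213·e_1 + 0.6325·e_2 = (-2.9500, 1.1500, -1.1000, 3.0500, -3.2500).
‖u_3‖ = 5.5767, so e_3 = (-0.5290, 0.2062, -0.1972, 0.5469, -0.5828).
e_1·a_4 = (-0.3536)·(-2) + 0.3536·2 + (-0.7071)·0 + (-0.3536)·(-2) + 0.3536·3 = 3.1820; e_2·a_4 = (-0.3162)·(-2) + 0.6325·2 + 0.6325·0 + (-0.3162)·(-2) + 0.0000·3 = 2.5298; e_3·a_4 = (-0.5290)·(-2) + 0.2062·2 + (-0.1972)·0 + 0.5469·(-2) + (-0.5828)·3 = -1.3718.
u_4 = a_4 − 3.1820·e_1 − 2.5298·e_2 + 1.3718·e_3 = (-0.8006, -0.4421, 0.3794, 0.6752, 1.0756).
‖u_4‖ = 1.6104, so e_4 = (-0.4972, -0.2745, 0.2356, 0.4193, 0.6679).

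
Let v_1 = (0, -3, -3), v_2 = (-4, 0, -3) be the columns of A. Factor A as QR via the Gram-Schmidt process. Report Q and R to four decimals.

v_1 = (0, -3, -3); ‖v_1‖ = 4.2426, so e_1 = (0.0000, -0.7071, -0.7071).
e_1·v_2 = 0.0000·(-4) + (-0.7071)·0 + (-0.7071)·(-3) = 2.1213.
u_2 = v_2 − 2.1213·e_1 = (-4.0000, 1.5000, -1.5000).
‖u_2‖ = 4.5277, so e_2 = (-0.8835, 0.3313, -0.3313).

Q = [[0.0000, -0.8835], [-0.7071, 0.3313], [-0.7071, -0.3313]], R = [[4.2426, 2.1213], [0.0000, 4.5277]]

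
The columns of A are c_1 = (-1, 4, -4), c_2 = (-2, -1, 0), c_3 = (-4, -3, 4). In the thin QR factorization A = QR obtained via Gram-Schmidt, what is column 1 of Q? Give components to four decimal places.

q_1 = (-0.1741, 0.6963, -0.6963)

c_1 = (-1, 4, -4); ‖c_1‖ = 5.7446, so q_1 = (-0.1741, 0.6963, -0.6963).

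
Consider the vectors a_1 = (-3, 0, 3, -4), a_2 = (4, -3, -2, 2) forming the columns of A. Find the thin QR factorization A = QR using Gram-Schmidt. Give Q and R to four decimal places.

Q = [[-0.5145, 0.4710], [0.0000, -0.8283], [0.5145, 0.0812], [-0.6860, -0.2923]], R = [[5.8310, -4.4590], [0.0000, 3.6218]]

a_1 = (-3, 0, 3, -4); ‖a_1‖ = 5.8310, so q_1 = (-0.5145, 0.0000, 0.5145, -0.6860).
q_1·a_2 = (-0.5145)·4 + 0.0000·(-3) + 0.5145·(-2) + (-0.6860)·2 = -4.4590.
u_2 = a_2 + 4.4590·q_1 = (1.7059, -3.0000, 0.2941, -1.0588).
‖u_2‖ = 3.6218, so q_2 = (0.4710, -0.8283, 0.0812, -0.2923).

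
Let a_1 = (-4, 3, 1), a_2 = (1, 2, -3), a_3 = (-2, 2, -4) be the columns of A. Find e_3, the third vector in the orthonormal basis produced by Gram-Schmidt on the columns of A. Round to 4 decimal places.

a_1 = (-4, 3, 1); ‖a_1‖ = 5.0990, so e_1 = (-0.7845, 0.5883, 0.1961).
e_1·a_2 = (-0.7845)·1 + 0.5883·2 + 0.1961·(-3) = -0.1961.
u_2 = a_2 + 0.1961·e_1 = (0.8462, 2.1154, -2.9615).
‖u_2‖ = 3.7365, so e_2 = (0.2265, 0.5661, -0.7926).
e_1·a_3 = (-0.7845)·(-2) + 0.5883·2 + 0.1961·(-4) = 1.9612; e_2·a_3 = 0.2265·(-2) + 0.5661·2 + (-0.7926)·(-4) = 3.8497.
u_3 = a_3 − 1.9612·e_1 − 3.8497·e_2 = (-1.3333, -1.3333, -1.3333).
‖u_3‖ = 2.3094, so e_3 = (-0.5774, -0.5774, -0.5774).

e_3 = (-0.5774, -0.5774, -0.5774)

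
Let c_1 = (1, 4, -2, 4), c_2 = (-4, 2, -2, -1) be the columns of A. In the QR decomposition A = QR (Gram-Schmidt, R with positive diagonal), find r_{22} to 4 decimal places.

r_{22} = 4.9566

c_1 = (1, 4, -2, 4); ‖c_1‖ = 6.0828, so e_1 = (0.1644, 0.6576, -0.3288, 0.6576).
e_1·c_2 = 0.1644·(-4) + 0.6576·2 + (-0.3288)·(-2) + 0.6576·(-1) = 0.6576.
u_2 = c_2 − 0.6576·e_1 = (-4.1081, 1.5676, -1.7838, -1.4324).
r_{22} = ‖u_2‖ = 4.9566.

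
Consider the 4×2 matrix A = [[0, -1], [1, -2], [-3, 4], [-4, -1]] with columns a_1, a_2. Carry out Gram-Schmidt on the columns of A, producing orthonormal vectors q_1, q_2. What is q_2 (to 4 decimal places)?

q_2 = (-0.2347, -0.3791, 0.6680, -0.5958)

q_1 = a_1/‖a_1‖ = (0, 1, -3, -4)/5.0990 = (0.0000, 0.1961, -0.5883, -0.7845).
r_{12} = q_1·a_2 = -1.9612.
u_2 = a_2 + 1.9612·q_1 = (-1.0000, -1.6154, 2.8462, -2.5385).
‖u_2‖ = 4.2607, so q_2 = (-0.2347, -0.3791, 0.6680, -0.5958).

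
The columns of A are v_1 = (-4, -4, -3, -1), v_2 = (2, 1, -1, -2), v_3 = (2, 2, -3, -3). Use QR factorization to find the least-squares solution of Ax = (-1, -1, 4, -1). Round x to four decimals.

e_1 = v_1/‖v_1‖ = (-4, -4, -3, -1)/6.4807 = (-0.6172, -0.6172, -0.4629, -0.1543).
r_{12} = e_1·v_2 = -1.0801.
u_2 = v_2 + 1.0801·e_1 = (1.3333, 0.3333, -1.5000, -2.1667).
‖u_2‖ = 2.9721, so e_2 = (0.4486, 0.1122, -0.5047, -0.7290).
r_{13} = e_1·v_3 = -0.6172; r_{23} = e_2·v_3 = 4.8226.
u_3 = v_3 + 0.6172·e_1 − 4.8226·e_2 = (-0.5445, 1.0782, -0.8518, 0.4205).
‖u_3‖ = 1.5366, so e_3 = (-0.3543, 0.7017, -0.5543, 0.2736).
Qᵀb = (-0.4629, -1.8505, -2.8382).
Back-substitute: x_3 = -2.8382/1.5366 = -1.8470.
x_2 = (-1.8505 − 4.8226·(-1.8470))/2.9721 = 2.3744.
x_1 = (-0.4629 + 1.0801·2.3744 + 0.6172·(-1.8470))/6.4807 = 0.1484.

x = (0.1484, 2.3744, -1.8470)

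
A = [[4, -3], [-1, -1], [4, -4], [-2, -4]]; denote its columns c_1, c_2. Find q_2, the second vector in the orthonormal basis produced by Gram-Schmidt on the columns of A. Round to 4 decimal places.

q_2 = (-0.1666, -0.2665, -0.3427, -0.8853)

q_1 = c_1/‖c_1‖ = (4, -1, 4, -2)/6.0828 = (0.6576, -0.1644, 0.6576, -0.3288).
r_{12} = q_1·c_2 = -3.1236.
u_2 = c_2 + 3.1236·q_1 = (-0.9459, -1.5135, -1.9459, -5.0270).
‖u_2‖ = 5.6783, so q_2 = (-0.1666, -0.2665, -0.3427, -0.8853).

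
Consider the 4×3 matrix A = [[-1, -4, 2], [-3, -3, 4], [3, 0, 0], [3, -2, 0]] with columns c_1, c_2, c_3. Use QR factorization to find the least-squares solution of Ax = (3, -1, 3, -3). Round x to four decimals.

c_1 = (-1, -3, 3, 3); ‖c_1‖ = 5.2915, so q_1 = (-0.1890, -0.5669, 0.5669, 0.5669).
q_1·c_2 = (-0.1890)·(-4) + (-0.5669)·(-3) + 0.5669·0 + 0.5669·(-2) = 1.3229.
u_2 = c_2 − 1.3229·q_1 = (-3.7500, -2.2500, -0.7500, -2.7500).
‖u_2‖ = 5.2202, so q_2 = (-0.7184, -0.4310, -0.1437, -0.5268).
q_1·c_3 = (-0.1890)·2 + (-0.5669)·4 + 0.5669·0 + 0.5669·0 = -2.6458; q_2·c_3 = (-0.7184)·2 + (-0.4310)·4 + (-0.1437)·0 + (-0.5268)·0 = -3.1608.
u_3 = c_3 + 2.6458·q_1 + 3.1608·q_2 = (-0.7706, 1.1376, 1.0459, -0.1651).
‖u_3‖ = 1.7347, so q_3 = (-0.4443, 0.6558, 0.6029, -0.0952).
Qᵀb = (0.0000, -0.5747, 0.1058).
Back-substitute: x_3 = 0.1058/1.7347 = 0.0610.
x_2 = (-0.5747 + 3.1608·0.0610)/5.2202 = -0.0732.
x_1 = (0.0000 − 1.3229·(-0.0732) + 2.6458·0.0610)/5.2915 = 0.0488.

x = (0.0488, -0.0732, 0.0610)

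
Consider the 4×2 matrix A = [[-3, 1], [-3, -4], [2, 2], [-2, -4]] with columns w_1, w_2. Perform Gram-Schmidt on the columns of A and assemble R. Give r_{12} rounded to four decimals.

w_1 = (-3, -3, 2, -2); ‖w_1‖ = 5.0990, so q_1 = (-0.5883, -0.5883, 0.3922, -0.3922).
r_{12} = q_1·w_2 = 4.1184.

r_{12} = 4.1184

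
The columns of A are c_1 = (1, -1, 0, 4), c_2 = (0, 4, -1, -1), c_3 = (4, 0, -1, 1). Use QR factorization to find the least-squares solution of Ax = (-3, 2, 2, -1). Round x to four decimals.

c_1 = (1, -1, 0, 4); ‖c_1‖ = 4.2426, so q_1 = (0.2357, -0.2357, 0.0000, 0.9428).
q_1·c_2 = 0.2357·0 + (-0.2357)·4 + 0.0000·(-1) + 0.9428·(-1) = -1.8856.
u_2 = c_2 + 1.8856·q_1 = (0.4444, 3.5556, -1.0000, 0.7778).
‖u_2‖ = 3.8006, so q_2 = (0.1169, 0.9355, -0.2631, 0.2046).
q_1·c_3 = 0.2357·4 + (-0.2357)·0 + 0.0000·(-1) + 0.9428·1 = 1.8856; q_2·c_3 = 0.1169·4 + 0.9355·0 + (-0.2631)·(-1) + 0.2046·1 = 0.9355.
u_3 = c_3 − 1.8856·q_1 − 0.9355·q_2 = (3.4462, -0.4308, -0.7538, -0.9692).
‖u_3‖ = 3.6836, so q_3 = (0.9355, -0.1169, -0.2046, -0.2631).
Qᵀb = (-2.1213, 0.7894, -3.1866).
Back-substitute: x_3 = -3.1866/3.6836 = -0.8651.
x_2 = (0.7894 − 0.9355·(-0.8651))/3.8006 = 0.4206.
x_1 = (-2.1213 + 1.8856·0.4206 − 1.8856·(-0.8651))/4.2426 = 0.0714.

x = (0.0714, 0.4206, -0.8651)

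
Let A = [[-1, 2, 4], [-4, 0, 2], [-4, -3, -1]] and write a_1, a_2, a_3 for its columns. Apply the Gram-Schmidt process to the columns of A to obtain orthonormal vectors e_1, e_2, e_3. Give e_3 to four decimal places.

a_1 = (-1, -4, -4); ‖a_1‖ = 5.7446, so e_1 = (-0.1741, -0.6963, -0.6963).
e_1·a_2 = (-0.1741)·2 + (-0.6963)·0 + (-0.6963)·(-3) = 1.7408.
u_2 = a_2 − 1.7408·e_1 = (2.3030, 1.2121, -1.7879).
‖u_2‖ = 3.1575, so e_2 = (0.7294, 0.3839, -0.5662).
e_1·a_3 = (-0.1741)·4 + (-0.6963)·2 + (-0.6963)·(-1) = -1.3926; e_2·a_3 = 0.7294·4 + 0.3839·2 + (-0.5662)·(-1) = 4.2516.
u_3 = a_3 + 1.3926·e_1 − 4.2516·e_2 = (0.6565, -0.6018, 0.4377).
‖u_3‖ = 0.9924, so e_3 = (0.6616, -0.6064, 0.4411).

e_3 = (0.6616, -0.6064, 0.4411)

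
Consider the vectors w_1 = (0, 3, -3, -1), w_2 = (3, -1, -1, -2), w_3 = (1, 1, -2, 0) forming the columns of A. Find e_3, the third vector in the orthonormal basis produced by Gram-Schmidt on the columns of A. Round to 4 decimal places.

e_3 = (0.3620, -0.1421, -0.4161, 0.8220)

w_1 = (0, 3, -3, -1); ‖w_1‖ = 4.3589, so e_1 = (0.0000, 0.6882, -0.6882, -0.2294).
e_1·w_2 = 0.0000·3 + 0.6882·(-1) + (-0.6882)·(-1) + (-0.2294)·(-2) = 0.4588.
u_2 = w_2 − 0.4588·e_1 = (3.0000, -1.3158, -0.6842, -1.8947).
‖u_2‖ = 3.8457, so e_2 = (0.7801, -0.3421, -0.1779, -0.4927).
e_1·w_3 = 0.0000·1 + 0.6882·1 + (-0.6882)·(-2) + (-0.2294)·0 = 2.0647; e_2·w_3 = 0.7801·1 + (-0.3421)·1 + (-0.1779)·(-2) + (-0.4927)·0 = 0.7938.
u_3 = w_3 − 2.0647·e_1 − 0.7938·e_2 = (0.3808, -0.1495, -0.4377, 0.8648).
‖u_3‖ = 1.0520, so e_3 = (0.3620, -0.1421, -0.4161, 0.8220).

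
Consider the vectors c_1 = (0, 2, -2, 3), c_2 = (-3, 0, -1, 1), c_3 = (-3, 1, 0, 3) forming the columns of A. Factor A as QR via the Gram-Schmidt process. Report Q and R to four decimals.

q_1 = c_1/‖c_1‖ = (0, 2, -2, 3)/4.1231 = (0.0000, 0.4851, -0.4851, 0.7276).
r_{12} = q_1·c_2 = 1.2127.
u_2 = c_2 − 1.2127·q_1 = (-3.0000, -0.5882, -0.4118, 0.1176).
‖u_2‖ = 3.0870, so q_2 = (-0.9718, -0.1906, -0.1334, 0.0381).
r_{13} = q_1·c_3 = 2.6679; r_{23} = q_2·c_3 = 2.8393.
u_3 = c_3 − 2.6679·q_1 − 2.8393·q_2 = (-0.2407, 0.2469, 1.6728, 0.9506).
‖u_3‖ = 1.9547, so q_3 = (-0.1232, 0.1263, 0.8558, 0.4863).

Q = [[0.0000, -0.9718, -0.1232], [0.4851, -0.1906, 0.1263], [-0.4851, -0.1334, 0.8558], [0.7276, 0.0381, 0.4863]], R = [[4.1231, 1.2127, 2.6679], [0.0000, 3.0870, 2.8393], [0.0000, 0.0000, 1.9547]]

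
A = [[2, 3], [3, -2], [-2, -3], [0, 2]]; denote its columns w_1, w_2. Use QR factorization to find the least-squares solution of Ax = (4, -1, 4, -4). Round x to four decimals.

w_1 = (2, 3, -2, 0); ‖w_1‖ = 4.1231, so e_1 = (0.4851, 0.7276, -0.4851, 0.0000).
e_1·w_2 = 0.4851·3 + 0.7276·(-2) + (-0.4851)·(-3) + 0.0000·2 = 1.4552.
u_2 = w_2 − 1.4552·e_1 = (2.2941, -3.0588, -2.2941, 2.0000).
‖u_2‖ = 4.8870, so e_2 = (0.4694, -0.6259, -0.4694, 0.4093).
Qᵀb = (-0.7276, -1.0111).
Back-substitute: x_2 = -1.0111/4.8870 = -0.2069.
x_1 = (-0.7276 − 1.4552·(-0.2069))/4.1231 = -0.1034.

x = (-0.1034, -0.2069)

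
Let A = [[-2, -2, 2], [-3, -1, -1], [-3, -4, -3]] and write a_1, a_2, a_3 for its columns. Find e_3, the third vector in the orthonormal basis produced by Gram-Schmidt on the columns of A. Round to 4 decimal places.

a_1 = (-2, -3, -3); ‖a_1‖ = 4.6904, so e_1 = (-0.4264, -0.6396, -0.6396).
e_1·a_2 = (-0.4264)·(-2) + (-0.6396)·(-1) + (-0.6396)·(-4) = 4.0508.
u_2 = a_2 − 4.0508·e_1 = (-0.2727, 1.5909, -1.4091).
‖u_2‖ = 2.1426, so e_2 = (-0.1273, 0.7425, -0.6576).
e_1·a_3 = (-0.4264)·2 + (-0.6396)·(-1) + (-0.6396)·(-3) = 1.7056; e_2·a_3 = (-0.1273)·2 + 0.7425·(-1) + (-0.6576)·(-3) = 0.9759.
u_3 = a_3 − 1.7056·e_1 − 0.9759·e_2 = (2.8515, -0.6337, -1.2673).
‖u_3‖ = 3.1841, so e_3 = (0.8955, -0.1990, -0.3980).

e_3 = (0.8955, -0.1990, -0.3980)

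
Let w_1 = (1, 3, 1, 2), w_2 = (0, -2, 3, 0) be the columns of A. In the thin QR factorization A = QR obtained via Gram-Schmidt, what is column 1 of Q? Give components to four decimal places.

e_1 = w_1/‖w_1‖ = (1, 3, 1, 2)/3.8730 = (0.2582, 0.7746, 0.2582, 0.5164).

e_1 = (0.2582, 0.7746, 0.2582, 0.5164)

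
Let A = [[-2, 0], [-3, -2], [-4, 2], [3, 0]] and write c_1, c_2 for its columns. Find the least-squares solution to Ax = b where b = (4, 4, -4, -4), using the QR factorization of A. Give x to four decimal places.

x = (-0.5333, -2.1333)

c_1 = (-2, -3, -4, 3); ‖c_1‖ = 6.1644, so q_1 = (-0.3244, -0.4867, -0.6489, 0.4867).
q_1·c_2 = (-0.3244)·0 + (-0.4867)·(-2) + (-0.6489)·2 + 0.4867·0 = -0.3244.
u_2 = c_2 + 0.3244·q_1 = (-0.1053, -2.1579, 1.7895, 0.1579).
‖u_2‖ = 2.8098, so q_2 = (-0.0375, -0.7680, 0.6369, 0.0562).
Qᵀb = (-2.5955, -5.9941).
Back-substitute: x_2 = -5.9941/2.8098 = -2.1333.
x_1 = (-2.5955 + 0.3244·(-2.1333))/6.1644 = -0.5333.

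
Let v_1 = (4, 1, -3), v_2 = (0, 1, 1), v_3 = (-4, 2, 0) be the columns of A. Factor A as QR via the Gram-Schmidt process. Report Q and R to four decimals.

v_1 = (4, 1, -3); ‖v_1‖ = 5.0990, so q_1 = (0.7845, 0.1961, -0.5883).
q_1·v_2 = 0.7845·0 + 0.1961·1 + (-0.5883)·1 = -0.3922.
u_2 = v_2 + 0.3922·q_1 = (0.3077, 1.0769, 0.7692).
‖u_2‖ = 1.3587, so q_2 = (0.2265, 0.7926, 0.5661).
q_1·v_3 = 0.7845·(-4) + 0.1961·2 + (-0.5883)·0 = -2.7456; q_2·v_3 = 0.2265·(-4) + 0.7926·2 + 0.5661·0 = 0.6794.
u_3 = v_3 + 2.7456·q_1 − 0.6794·q_2 = (-2.0000, 2.0000, -2.0000).
‖u_3‖ = 3.4641, so q_3 = (-0.5774, 0.5774, -0.5774).

Q = [[0.7845, 0.2265, -0.5774], [0.1961, 0.7926, 0.5774], [-0.5883, 0.5661, -0.5774]], R = [[5.0990, -0.3922, -2.7456], [0.0000, 1.3587, 0.6794], [0.0000, 0.0000, 3.4641]]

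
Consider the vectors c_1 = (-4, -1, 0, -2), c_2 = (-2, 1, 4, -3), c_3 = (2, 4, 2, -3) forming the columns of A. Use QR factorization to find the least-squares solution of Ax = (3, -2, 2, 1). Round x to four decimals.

x = (-1.3341, 0.8936, -0.7332)

q_1 = c_1/‖c_1‖ = (-4, -1, 0, -2)/4.5826 = (-0.8729, -0.2182, 0.0000, -0.4364).
r_{12} = q_1·c_2 = 2.8368.
u_2 = c_2 − 2.8368·q_1 = (0.4762, 1.6190, 4.0000, -1.7619).
‖u_2‖ = 4.6853, so q_2 = (0.1016, 0.3456, 0.8537, -0.3760).
r_{13} = q_1·c_3 = -1.3093; r_{23} = q_2·c_3 = 4.4211.
u_3 = c_3 + 1.3093·q_1 − 4.4211·q_2 = (0.4078, 2.1866, -1.7744, -1.9089).
‖u_3‖ = 3.4263, so q_3 = (0.1190, 0.6382, -0.5179, -0.5571).
Qᵀb = (-2.6186, 0.9452, -2.5121).
Back-substitute: x_3 = -2.5121/3.4263 = -0.7332.
x_2 = (0.9452 − 4.4211·(-0.7332))/4.6853 = 0.8936.
x_1 = (-2.6186 − 2.8368·0.8936 + 1.3093·(-0.7332))/4.5826 = -1.3341.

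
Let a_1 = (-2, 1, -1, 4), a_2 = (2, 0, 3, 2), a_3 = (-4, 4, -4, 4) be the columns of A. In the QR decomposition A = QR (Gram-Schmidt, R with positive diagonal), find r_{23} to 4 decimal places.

r_{23} = -3.2676

a_1 = (-2, 1, -1, 4); ‖a_1‖ = 4.6904, so e_1 = (-0.4264, 0.2132, -0.2132, 0.8528).
e_1·a_2 = (-0.4264)·2 + 0.2132·0 + (-0.2132)·3 + 0.8528·2 = 0.2132.
u_2 = a_2 − 0.2132·e_1 = (2.0909, -0.0455, 3.0455, 1.8182).
‖u_2‖ = 4.1176, so e_2 = (0.5078, -0.0110, 0.7396, 0.4416).
r_{23} = e_2·a_3 = -3.2676.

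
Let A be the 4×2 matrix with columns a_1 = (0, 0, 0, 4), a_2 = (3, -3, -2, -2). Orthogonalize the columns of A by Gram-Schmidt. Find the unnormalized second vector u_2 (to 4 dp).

a_1 = (0, 0, 0, 4); ‖a_1‖ = 4.0000, so q_1 = (0.0000, 0.0000, 0.0000, 1.0000).
q_1·a_2 = 0.0000·3 + 0.0000·(-3) + 0.0000·(-2) + 1.0000·(-2) = -2.0000.
u_2 = a_2 + 2.0000·q_1 = (3.0000, -3.0000, -2.0000, 0.0000).

u_2 = (3.0000, -3.0000, -2.0000, 0.0000)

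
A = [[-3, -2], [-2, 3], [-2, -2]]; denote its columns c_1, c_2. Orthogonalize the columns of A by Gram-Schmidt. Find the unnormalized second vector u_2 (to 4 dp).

u_2 = (-1.2941, 3.4706, -1.5294)

c_1 = (-3, -2, -2); ‖c_1‖ = 4.1231, so e_1 = (-0.7276, -0.4851, -0.4851).
e_1·c_2 = (-0.7276)·(-2) + (-0.4851)·3 + (-0.4851)·(-2) = 0.9701.
u_2 = c_2 − 0.9701·e_1 = (-1.2941, 3.4706, -1.5294).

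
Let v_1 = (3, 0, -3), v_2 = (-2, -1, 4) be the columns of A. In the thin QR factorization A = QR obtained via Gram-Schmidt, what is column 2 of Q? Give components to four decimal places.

v_1 = (3, 0, -3); ‖v_1‖ = 4.2426, so e_1 = (0.7071, 0.0000, -0.7071).
e_1·v_2 = 0.7071·(-2) + 0.0000·(-1) + (-0.7071)·4 = -4.2426.
u_2 = v_2 + 4.2426·e_1 = (1.0000, -1.0000, 1.0000).
‖u_2‖ = 1.7321, so e_2 = (0.5774, -0.5774, 0.5774).

e_2 = (0.5774, -0.5774, 0.5774)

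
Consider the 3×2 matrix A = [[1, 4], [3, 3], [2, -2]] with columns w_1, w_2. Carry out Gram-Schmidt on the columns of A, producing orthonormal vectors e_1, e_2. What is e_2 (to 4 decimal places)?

e_2 = (0.6968, 0.2224, -0.6819)

w_1 = (1, 3, 2); ‖w_1‖ = 3.7417, so e_1 = (0.2673, 0.8018, 0.5345).
e_1·w_2 = 0.2673·4 + 0.8018·3 + 0.5345·(-2) = 2.4054.
u_2 = w_2 − 2.4054·e_1 = (3.3571, 1.0714, -3.2857).
‖u_2‖ = 4.8181, so e_2 = (0.6968, 0.2224, -0.6819).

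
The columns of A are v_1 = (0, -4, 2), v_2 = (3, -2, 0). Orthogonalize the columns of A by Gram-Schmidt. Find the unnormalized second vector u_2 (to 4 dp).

v_1 = (0, -4, 2); ‖v_1‖ = 4.4721, so q_1 = (0.0000, -0.8944, 0.4472).
q_1·v_2 = 0.0000·3 + (-0.8944)·(-2) + 0.4472·0 = 1.7889.
u_2 = v_2 − 1.7889·q_1 = (3.0000, -0.4000, -0.8000).

u_2 = (3.0000, -0.4000, -0.8000)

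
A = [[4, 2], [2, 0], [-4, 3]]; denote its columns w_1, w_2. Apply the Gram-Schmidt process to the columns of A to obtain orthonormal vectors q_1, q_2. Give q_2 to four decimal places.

q_1 = w_1/‖w_1‖ = (4, 2, -4)/6.0000 = (0.6667, 0.3333, -0.6667).
r_{12} = q_1·w_2 = -0.6667.
u_2 = w_2 + 0.6667·q_1 = (2.4444, 0.2222, 2.5556).
‖u_2‖ = 3.5434, so q_2 = (0.6899, 0.0627, 0.7212).

q_2 = (0.6899, 0.0627, 0.7212)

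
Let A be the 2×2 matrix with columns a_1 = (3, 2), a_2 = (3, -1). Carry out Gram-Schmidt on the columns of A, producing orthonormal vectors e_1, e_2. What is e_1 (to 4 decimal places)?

e_1 = (0.8321, 0.5547)

e_1 = a_1/‖a_1‖ = (3, 2)/3.6056 = (0.8321, 0.5547).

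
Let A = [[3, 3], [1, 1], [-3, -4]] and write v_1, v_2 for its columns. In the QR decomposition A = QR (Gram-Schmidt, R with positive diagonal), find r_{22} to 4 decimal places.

r_{22} = 0.7255

v_1 = (3, 1, -3); ‖v_1‖ = 4.3589, so q_1 = (0.6882, 0.2294, -0.6882).
q_1·v_2 = 0.6882·3 + 0.2294·1 + (-0.6882)·(-4) = 5.0471.
u_2 = v_2 − 5.0471·q_1 = (-0.4737, -0.1579, -0.5263).
r_{22} = ‖u_2‖ = 0.7255.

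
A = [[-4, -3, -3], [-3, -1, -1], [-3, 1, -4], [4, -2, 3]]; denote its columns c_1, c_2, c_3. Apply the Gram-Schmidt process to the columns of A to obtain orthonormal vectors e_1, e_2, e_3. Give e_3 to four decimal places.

e_1 = c_1/‖c_1‖ = (-4, -3, -3, 4)/7.0711 = (-0.5657, -0.4243, -0.4243, 0.5657).
r_{12} = e_1·c_2 = 0.5657.
u_2 = c_2 − 0.5657·e_1 = (-2.6800, -0.7600, 1.2400, -2.3200).
‖u_2‖ = 3.8314, so e_2 = (-0.6995, -0.1984, 0.3236, -0.6055).
r_{13} = e_1·c_3 = 5.5154; r_{23} = e_2·c_3 = -0.8143.
u_3 = c_3 − 5.5154·e_1 + 0.8143·e_2 = (-0.4496, 1.1785, -1.3965, -0.6131).
‖u_3‖ = 1.9791, so e_3 = (-0.2272, 0.5955, -0.7056, -0.3098).

e_3 = (-0.2272, 0.5955, -0.7056, -0.3098)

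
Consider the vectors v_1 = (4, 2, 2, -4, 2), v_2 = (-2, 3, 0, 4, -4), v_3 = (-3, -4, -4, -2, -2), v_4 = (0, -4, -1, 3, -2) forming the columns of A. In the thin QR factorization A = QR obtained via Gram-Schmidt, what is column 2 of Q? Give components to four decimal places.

e_1 = v_1/‖v_1‖ = (4, 2, 2, -4, 2)/6.6332 = (0.6030, 0.3015, 0.3015, -0.6030, 0.3015).
r_{12} = e_1·v_2 = -3.9196.
u_2 = v_2 + 3.9196·e_1 = (0.3636, 4.1818, 1.1818, 1.6364, -2.8182).
‖u_2‖ = 5.4439, so e_2 = (0.0668, 0.7682, 0.2171, 0.3006, -0.5177).

e_2 = (0.0668, 0.7682, 0.2171, 0.3006, -0.5177)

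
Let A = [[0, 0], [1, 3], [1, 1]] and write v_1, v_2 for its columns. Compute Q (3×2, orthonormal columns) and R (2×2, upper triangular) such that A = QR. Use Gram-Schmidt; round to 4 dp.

e_1 = v_1/‖v_1‖ = (0, 1, 1)/1.4142 = (0.0000, 0.7071, 0.7071).
r_{12} = e_1·v_2 = 2.8284.
u_2 = v_2 − 2.8284·e_1 = (0.0000, 1.0000, -1.0000).
‖u_2‖ = 1.4142, so e_2 = (0.0000, 0.7071, -0.7071).

Q = [[0.0000, 0.0000], [0.7071, 0.7071], [0.7071, -0.7071]], R = [[1.4142, 2.8284], [0.0000, 1.4142]]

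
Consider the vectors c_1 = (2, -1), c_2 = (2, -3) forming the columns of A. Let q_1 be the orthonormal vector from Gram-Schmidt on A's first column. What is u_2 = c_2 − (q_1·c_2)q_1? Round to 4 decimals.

u_2 = (-0.8000, -1.6000)

c_1 = (2, -1); ‖c_1‖ = 2.2361, so q_1 = (0.8944, -0.4472).
q_1·c_2 = 0.8944·2 + (-0.4472)·(-3) = 3.1305.
u_2 = c_2 − 3.1305·q_1 = (-0.8000, -1.6000).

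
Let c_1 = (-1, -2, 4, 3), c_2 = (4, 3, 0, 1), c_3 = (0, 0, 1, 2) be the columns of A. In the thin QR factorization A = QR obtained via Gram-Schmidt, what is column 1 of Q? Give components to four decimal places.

e_1 = (-0.1826, -0.3651, 0.7303, 0.5477)

c_1 = (-1, -2, 4, 3); ‖c_1‖ = 5.4772, so e_1 = (-0.1826, -0.3651, 0.7303, 0.5477).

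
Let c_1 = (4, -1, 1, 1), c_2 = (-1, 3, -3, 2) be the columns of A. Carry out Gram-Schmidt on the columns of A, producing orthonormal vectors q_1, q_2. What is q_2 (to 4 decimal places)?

q_1 = c_1/‖c_1‖ = (4, -1, 1, 1)/4.3589 = (0.9177, -0.2294, 0.2294, 0.2294).
r_{12} = q_1·c_2 = -1.8353.
u_2 = c_2 + 1.8353·q_1 = (0.6842, 2.5789, -2.5789, 2.4211).
‖u_2‖ = 4.4308, so q_2 = (0.1544, 0.5821, -0.5821, 0.5464).

q_2 = (0.1544, 0.5821, -0.5821, 0.5464)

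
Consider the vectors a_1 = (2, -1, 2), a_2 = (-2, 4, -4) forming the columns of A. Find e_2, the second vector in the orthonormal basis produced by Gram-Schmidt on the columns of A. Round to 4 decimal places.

e_1 = a_1/‖a_1‖ = (2, -1, 2)/3.0000 = (0.6667, -0.3333, 0.6667).
r_{12} = e_1·a_2 = -5.3333.
u_2 = a_2 + 5.3333·e_1 = (1.5556, 2.2222, -0.4444).
‖u_2‖ = 2.7487, so e_2 = (0.5659, 0.8085, -0.1617).

e_2 = (0.5659, 0.8085, -0.1617)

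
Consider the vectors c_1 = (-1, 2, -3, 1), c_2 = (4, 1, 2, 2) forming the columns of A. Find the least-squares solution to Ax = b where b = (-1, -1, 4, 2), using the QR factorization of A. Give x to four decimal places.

x = (-0.6873, 0.1150)

c_1 = (-1, 2, -3, 1); ‖c_1‖ = 3.8730, so q_1 = (-0.2582, 0.5164, -0.7746, 0.2582).
q_1·c_2 = (-0.2582)·4 + 0.5164·1 + (-0.7746)·2 + 0.2582·2 = -1.5492.
u_2 = c_2 + 1.5492·q_1 = (3.6000, 1.8000, 0.8000, 2.4000).
‖u_2‖ = 4.7539, so q_2 = (0.7573, 0.3786, 0.1683, 0.5048).
Qᵀb = (-2.8402, 0.5469).
Back-substitute: x_2 = 0.5469/4.7539 = 0.1150.
x_1 = (-2.8402 + 1.5492·0.1150)/3.8730 = -0.6873.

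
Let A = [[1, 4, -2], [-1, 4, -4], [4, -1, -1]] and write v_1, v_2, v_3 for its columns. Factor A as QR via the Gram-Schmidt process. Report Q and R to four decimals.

v_1 = (1, -1, 4); ‖v_1‖ = 4.2426, so e_1 = (0.2357, -0.2357, 0.9428).
e_1·v_2 = 0.2357·4 + (-0.2357)·4 + 0.9428·(-1) = -0.9428.
u_2 = v_2 + 0.9428·e_1 = (4.2222, 3.7778, -0.1111).
‖u_2‖ = 5.6667, so e_2 = (0.7451, 0.6667, -0.0196).
e_1·v_3 = 0.2357·(-2) + (-0.2357)·(-4) + 0.9428·(-1) = -0.4714; e_2·v_3 = 0.7451·(-2) + 0.6667·(-4) + (-0.0196)·(-1) = -4.1373.
u_3 = v_3 + 0.4714·e_1 + 4.1373·e_2 = (1.1938, -1.3529, -0.6367).
‖u_3‖ = 1.9133, so e_3 = (0.6239, -0.7071, -0.3328).

Q = [[0.2357, 0.7451, 0.6239], [-0.2357, 0.6667, -0.7071], [0.9428, -0.0196, -0.3328]], R = [[4.2426, -0.9428, -0.4714], [0.0000, 5.6667, -4.1373], [0.0000, 0.0000, 1.9133]]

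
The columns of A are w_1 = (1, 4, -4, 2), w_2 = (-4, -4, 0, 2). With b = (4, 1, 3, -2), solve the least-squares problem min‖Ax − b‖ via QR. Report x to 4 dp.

x = (-0.6245, -0.9442)

w_1 = (1, 4, -4, 2); ‖w_1‖ = 6.0828, so q_1 = (0.1644, 0.6576, -0.6576, 0.3288).
q_1·w_2 = 0.1644·(-4) + 0.6576·(-4) + (-0.6576)·0 + 0.3288·2 = -2.6304.
u_2 = w_2 + 2.6304·q_1 = (-3.5676, -2.2703, -1.7297, 2.8649).
‖u_2‖ = 5.3927, so q_2 = (-0.6616, -0.4210, -0.3208, 0.5312).
Qᵀb = (-1.3152, -5.0920).
Back-substitute: x_2 = -5.0920/5.3927 = -0.9442.
x_1 = (-1.3152 + 2.6304·(-0.9442))/6.0828 = -0.6245.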